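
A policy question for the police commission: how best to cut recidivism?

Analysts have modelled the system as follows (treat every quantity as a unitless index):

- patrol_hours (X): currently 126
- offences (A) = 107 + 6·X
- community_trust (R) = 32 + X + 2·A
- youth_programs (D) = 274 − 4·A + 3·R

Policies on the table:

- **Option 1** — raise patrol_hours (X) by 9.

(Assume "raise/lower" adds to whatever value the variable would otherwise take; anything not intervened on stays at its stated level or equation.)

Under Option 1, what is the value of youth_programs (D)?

Option 1 (X + 9):
  X = 126 + 9 = 135
  A = 107 + 6·135 = 917
  R = 32 + 135 + 2·917 = 2001
  D = 274 − 4·917 + 3·2001 = 2609

2609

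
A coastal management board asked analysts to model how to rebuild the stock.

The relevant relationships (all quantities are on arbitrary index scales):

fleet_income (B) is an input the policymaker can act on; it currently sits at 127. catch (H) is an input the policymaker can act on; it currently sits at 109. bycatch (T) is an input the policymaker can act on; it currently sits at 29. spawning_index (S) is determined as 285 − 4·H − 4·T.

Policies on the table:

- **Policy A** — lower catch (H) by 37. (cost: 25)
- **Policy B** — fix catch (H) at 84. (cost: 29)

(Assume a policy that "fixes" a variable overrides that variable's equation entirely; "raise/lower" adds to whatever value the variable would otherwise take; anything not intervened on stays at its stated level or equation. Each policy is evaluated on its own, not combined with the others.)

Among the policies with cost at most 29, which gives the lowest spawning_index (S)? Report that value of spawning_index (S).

-167

Policy A (H − 37):
  H = 109 − 37 = 72
  T = 29
  S = 285 − 4·72 − 4·29 = -119
Policy B (H := 84):
  H = 84
  T = 29
  S = 285 − 4·84 − 4·29 = -167
Comparing — Policy A: S=-119, Policy B: S=-167. Lowest is -167 (Policy B).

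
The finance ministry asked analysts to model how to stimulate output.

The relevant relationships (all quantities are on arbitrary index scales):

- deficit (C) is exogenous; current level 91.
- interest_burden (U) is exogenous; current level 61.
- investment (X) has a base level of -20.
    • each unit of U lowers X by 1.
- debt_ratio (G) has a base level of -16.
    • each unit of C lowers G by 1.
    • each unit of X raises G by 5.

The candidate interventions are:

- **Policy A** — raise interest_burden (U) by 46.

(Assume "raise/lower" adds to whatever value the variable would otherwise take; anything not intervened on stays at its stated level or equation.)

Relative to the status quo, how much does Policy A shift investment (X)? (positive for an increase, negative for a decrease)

-46

Baseline:
  U = 61
  X = -20 − 61 = -81
Policy A (U + 46):
  U = 61 + 46 = 107
  X = -20 − 107 = -127
Change in X: -127 − (-81) = -46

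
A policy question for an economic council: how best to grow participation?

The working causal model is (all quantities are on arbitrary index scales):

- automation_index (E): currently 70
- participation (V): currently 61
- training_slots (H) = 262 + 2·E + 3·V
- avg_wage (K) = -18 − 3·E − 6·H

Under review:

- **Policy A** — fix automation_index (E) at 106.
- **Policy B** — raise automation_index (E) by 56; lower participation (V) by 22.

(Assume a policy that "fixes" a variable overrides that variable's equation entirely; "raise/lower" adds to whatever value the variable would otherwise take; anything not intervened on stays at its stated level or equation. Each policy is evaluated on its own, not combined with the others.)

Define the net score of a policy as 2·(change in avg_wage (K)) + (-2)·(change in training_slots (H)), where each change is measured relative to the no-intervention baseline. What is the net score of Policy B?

Baseline:
  E = 70
  V = 61
  H = 262 + 2·70 + 3·61 = 585
  K = -18 − 3·70 − 6·585 = -3738
Policy B (E + 56, V − 22):
  E = 70 + 56 = 126
  V = 61 − 22 = 39
  H = 262 + 2·126 + 3·39 = 631
  K = -18 − 3·126 − 6·631 = -4182
ΔK = -4182 − (-3738) = -444; ΔH = 631 − 585 = 46
Score = 2·(-444) + (-2)·46 = -980

-980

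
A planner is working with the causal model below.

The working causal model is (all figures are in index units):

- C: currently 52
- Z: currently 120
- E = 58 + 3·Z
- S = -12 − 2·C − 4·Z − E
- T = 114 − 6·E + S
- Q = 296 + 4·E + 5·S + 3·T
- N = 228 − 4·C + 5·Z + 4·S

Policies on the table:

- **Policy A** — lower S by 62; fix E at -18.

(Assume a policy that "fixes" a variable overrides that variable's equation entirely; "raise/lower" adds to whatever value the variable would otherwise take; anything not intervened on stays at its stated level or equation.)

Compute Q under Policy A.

-4230

Policy A (S − 62, E := -18):
  C = 52
  Z = 120
  E = -18
  S = -12 − 2·52 − 4·120 − (-18) (−62 from intervention) = -640
  T = 114 − 6·(-18) + (-640) = -418
  Q = 296 + 4·(-18) + 5·(-640) + 3·(-418) = -4230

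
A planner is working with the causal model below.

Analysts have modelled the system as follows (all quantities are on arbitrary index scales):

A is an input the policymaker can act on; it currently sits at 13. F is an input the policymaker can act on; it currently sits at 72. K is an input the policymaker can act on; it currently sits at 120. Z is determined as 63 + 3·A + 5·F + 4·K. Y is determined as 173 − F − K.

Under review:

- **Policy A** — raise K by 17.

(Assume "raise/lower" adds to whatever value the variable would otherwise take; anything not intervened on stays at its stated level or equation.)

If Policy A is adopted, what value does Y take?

-36

Policy A (K + 17):
  F = 72
  K = 120 + 17 = 137
  Y = 173 − 72 − 137 = -36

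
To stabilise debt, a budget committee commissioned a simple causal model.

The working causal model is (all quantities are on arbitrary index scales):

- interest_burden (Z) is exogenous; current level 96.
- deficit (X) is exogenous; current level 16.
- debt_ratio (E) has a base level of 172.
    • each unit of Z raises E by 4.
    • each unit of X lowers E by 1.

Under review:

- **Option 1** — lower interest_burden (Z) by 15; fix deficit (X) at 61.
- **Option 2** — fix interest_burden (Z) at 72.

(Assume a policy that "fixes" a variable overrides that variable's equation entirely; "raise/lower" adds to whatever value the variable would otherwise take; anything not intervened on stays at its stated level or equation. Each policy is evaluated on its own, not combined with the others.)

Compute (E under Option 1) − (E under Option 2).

-9

Option 1 (Z − 15, X := 61):
  Z = 96 − 15 = 81
  X = 61
  E = 172 + 4·81 − 61 = 435
Option 2 (Z := 72):
  Z = 72
  X = 16
  E = 172 + 4·72 − 16 = 444
E: 435 − 444 = -9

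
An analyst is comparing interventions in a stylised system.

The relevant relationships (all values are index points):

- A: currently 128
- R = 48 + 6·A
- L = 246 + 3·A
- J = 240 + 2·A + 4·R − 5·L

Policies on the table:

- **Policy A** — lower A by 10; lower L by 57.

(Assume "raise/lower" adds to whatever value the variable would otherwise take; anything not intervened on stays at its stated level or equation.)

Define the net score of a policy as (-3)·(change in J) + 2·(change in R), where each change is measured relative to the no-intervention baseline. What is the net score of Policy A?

Baseline:
  A = 128
  R = 48 + 6·128 = 816
  L = 246 + 3·128 = 630
  J = 240 + 2·128 + 4·816 − 5·630 = 610
Policy A (A − 10, L − 57):
  A = 128 − 10 = 118
  R = 48 + 6·118 = 756
  L = 246 + 3·118 (−57 from intervention) = 543
  J = 240 + 2·118 + 4·756 − 5·543 = 785
ΔJ = 785 − 610 = 175; ΔR = 756 − 816 = -60
Score = (-3)·175 + 2·(-60) = -645

-645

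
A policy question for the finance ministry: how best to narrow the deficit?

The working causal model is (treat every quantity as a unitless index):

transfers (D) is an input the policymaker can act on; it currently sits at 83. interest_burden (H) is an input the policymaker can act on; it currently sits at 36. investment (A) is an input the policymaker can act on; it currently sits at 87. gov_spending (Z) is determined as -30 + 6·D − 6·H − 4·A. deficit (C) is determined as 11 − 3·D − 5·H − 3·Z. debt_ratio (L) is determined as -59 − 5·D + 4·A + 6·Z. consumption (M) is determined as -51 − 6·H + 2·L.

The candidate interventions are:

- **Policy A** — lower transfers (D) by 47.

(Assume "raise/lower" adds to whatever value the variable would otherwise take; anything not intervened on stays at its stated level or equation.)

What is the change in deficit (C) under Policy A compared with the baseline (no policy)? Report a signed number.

987

Baseline:
  D = 83
  H = 36
  A = 87
  Z = -30 + 6·83 − 6·36 − 4·87 = -96
  C = 11 − 3·83 − 5·36 − 3·(-96) = -130
Policy A (D − 47):
  D = 83 − 47 = 36
  H = 36
  A = 87
  Z = -30 + 6·36 − 6·36 − 4·87 = -378
  C = 11 − 3·36 − 5·36 − 3·(-378) = 857
Change in C: 857 − (-130) = 987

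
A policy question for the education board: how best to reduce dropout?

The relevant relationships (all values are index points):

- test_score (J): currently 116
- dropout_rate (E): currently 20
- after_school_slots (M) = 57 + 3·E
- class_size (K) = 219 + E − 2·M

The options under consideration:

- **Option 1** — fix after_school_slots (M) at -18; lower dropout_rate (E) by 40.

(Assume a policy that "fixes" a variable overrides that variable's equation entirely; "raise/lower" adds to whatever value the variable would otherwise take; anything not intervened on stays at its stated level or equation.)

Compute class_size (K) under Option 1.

Option 1 (M := -18, E − 40):
  E = 20 − 40 = -20
  M = -18
  K = 219 + (-20) − 2·(-18) = 235

235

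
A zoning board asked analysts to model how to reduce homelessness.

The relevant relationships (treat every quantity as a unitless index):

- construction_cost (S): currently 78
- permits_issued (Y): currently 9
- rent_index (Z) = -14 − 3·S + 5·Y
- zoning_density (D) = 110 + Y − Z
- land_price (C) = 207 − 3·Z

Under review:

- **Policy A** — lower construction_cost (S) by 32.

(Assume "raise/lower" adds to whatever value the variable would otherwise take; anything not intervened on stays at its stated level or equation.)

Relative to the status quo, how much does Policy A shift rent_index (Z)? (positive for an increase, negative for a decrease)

Baseline:
  S = 78
  Y = 9
  Z = -14 − 3·78 + 5·9 = -203
Policy A (S − 32):
  S = 78 − 32 = 46
  Y = 9
  Z = -14 − 3·46 + 5·9 = -107
Change in Z: -107 − (-203) = 96

96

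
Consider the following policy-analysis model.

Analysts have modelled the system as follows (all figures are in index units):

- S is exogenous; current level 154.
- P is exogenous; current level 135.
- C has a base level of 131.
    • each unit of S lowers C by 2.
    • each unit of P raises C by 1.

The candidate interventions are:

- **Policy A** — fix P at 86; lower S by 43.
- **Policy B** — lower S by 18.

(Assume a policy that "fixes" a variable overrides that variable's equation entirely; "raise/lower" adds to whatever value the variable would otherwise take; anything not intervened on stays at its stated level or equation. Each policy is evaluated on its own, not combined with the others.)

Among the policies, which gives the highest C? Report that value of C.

Policy A (P := 86, S − 43):
  S = 154 − 43 = 111
  P = 86
  C = 131 − 2·111 + 86 = -5
Policy B (S − 18):
  S = 154 − 18 = 136
  P = 135
  C = 131 − 2·136 + 135 = -6
Comparing — Policy A: C=-5, Policy B: C=-6. Highest is -5 (Policy A).

-5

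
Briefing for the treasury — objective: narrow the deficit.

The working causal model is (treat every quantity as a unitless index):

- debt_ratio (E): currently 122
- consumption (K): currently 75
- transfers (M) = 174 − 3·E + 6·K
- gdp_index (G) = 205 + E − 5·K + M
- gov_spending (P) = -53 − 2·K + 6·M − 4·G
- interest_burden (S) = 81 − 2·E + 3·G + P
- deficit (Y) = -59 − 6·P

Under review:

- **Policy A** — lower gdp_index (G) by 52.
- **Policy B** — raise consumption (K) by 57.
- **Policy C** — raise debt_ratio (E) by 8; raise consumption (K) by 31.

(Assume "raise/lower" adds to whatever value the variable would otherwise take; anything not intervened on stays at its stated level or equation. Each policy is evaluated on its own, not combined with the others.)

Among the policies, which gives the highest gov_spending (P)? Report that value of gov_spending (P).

Policy A (G − 52):
  E = 122
  K = 75
  M = 174 − 3·122 + 6·75 = 258
  G = 205 + 122 − 5·75 + 258 (−52 from intervention) = 158
  P = -53 − 2·75 + 6·258 − 4·158 = 713
Policy B (K + 57):
  E = 122
  K = 75 + 57 = 132
  M = 174 − 3·122 + 6·132 = 600
  G = 205 + 122 − 5·132 + 600 = 267
  P = -53 − 2·132 + 6·600 − 4·267 = 2215
Policy C (E + 8, K + 31):
  E = 122 + 8 = 130
  K = 75 + 31 = 106
  M = 174 − 3·130 + 6·106 = 420
  G = 205 + 130 − 5·106 + 420 = 225
  P = -53 − 2·106 + 6·420 − 4·225 = 1355
Comparing — Policy A: P=713, Policy B: P=2215, Policy C: P=1355. Highest is 2215 (Policy B).

2215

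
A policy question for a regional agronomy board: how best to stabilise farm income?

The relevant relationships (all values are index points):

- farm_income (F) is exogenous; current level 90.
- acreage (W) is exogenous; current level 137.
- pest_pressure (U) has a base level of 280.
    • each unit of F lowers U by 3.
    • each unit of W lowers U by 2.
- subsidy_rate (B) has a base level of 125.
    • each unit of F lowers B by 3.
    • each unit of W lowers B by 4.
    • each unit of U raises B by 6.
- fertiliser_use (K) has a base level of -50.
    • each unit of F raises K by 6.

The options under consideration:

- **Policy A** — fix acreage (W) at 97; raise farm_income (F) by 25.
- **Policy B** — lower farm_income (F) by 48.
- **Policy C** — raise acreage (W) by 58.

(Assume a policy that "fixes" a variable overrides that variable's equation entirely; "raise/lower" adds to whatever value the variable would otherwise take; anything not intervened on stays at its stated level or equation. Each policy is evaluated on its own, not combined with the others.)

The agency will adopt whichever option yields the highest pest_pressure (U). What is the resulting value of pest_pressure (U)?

-120

Policy A (W := 97, F + 25):
  F = 90 + 25 = 115
  W = 97
  U = 280 − 3·115 − 2·97 = -259
Policy B (F − 48):
  F = 90 − 48 = 42
  W = 137
  U = 280 − 3·42 − 2·137 = -120
Policy C (W + 58):
  F = 90
  W = 137 + 58 = 195
  U = 280 − 3·90 − 2·195 = -380
Comparing — Policy A: U=-259, Policy B: U=-120, Policy C: U=-380. Highest is -120 (Policy B).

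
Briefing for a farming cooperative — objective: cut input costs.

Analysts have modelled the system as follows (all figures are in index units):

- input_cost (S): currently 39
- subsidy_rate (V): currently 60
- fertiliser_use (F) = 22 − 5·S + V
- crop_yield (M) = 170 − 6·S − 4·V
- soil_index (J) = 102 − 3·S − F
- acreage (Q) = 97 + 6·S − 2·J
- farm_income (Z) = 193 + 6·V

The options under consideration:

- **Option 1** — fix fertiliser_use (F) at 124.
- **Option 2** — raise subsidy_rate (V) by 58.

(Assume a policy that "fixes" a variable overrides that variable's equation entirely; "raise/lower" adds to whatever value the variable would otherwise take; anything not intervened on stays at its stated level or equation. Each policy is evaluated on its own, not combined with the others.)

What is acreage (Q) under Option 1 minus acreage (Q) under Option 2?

Option 1 (F := 124):
  S = 39
  V = 60
  F = 124
  J = 102 − 3·39 − 124 = -139
  Q = 97 + 6·39 − 2·(-139) = 609
Option 2 (V + 58):
  S = 39
  V = 60 + 58 = 118
  F = 22 − 5·39 + 118 = -55
  J = 102 − 3·39 − (-55) = 40
  Q = 97 + 6·39 − 2·40 = 251
Q: 609 − 251 = 358

358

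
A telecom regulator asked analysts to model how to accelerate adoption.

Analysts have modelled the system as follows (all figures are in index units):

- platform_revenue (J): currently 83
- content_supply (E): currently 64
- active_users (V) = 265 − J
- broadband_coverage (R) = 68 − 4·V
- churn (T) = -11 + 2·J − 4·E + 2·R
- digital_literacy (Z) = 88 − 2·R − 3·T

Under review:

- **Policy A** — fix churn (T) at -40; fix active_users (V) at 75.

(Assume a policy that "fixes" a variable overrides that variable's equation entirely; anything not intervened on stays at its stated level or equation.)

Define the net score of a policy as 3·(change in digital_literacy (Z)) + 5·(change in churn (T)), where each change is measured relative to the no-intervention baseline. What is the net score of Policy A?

Baseline:
  J = 83
  E = 64
  V = 265 − 83 = 182
  R = 68 − 4·182 = -660
  T = -11 + 2·83 − 4·64 + 2·(-660) = -1421
  Z = 88 − 2·(-660) − 3·(-1421) = 5671
Policy A (T := -40, V := 75):
  J = 83
  E = 64
  V = 75
  R = 68 − 4·75 = -232
  T = -40
  Z = 88 − 2·(-232) − 3·(-40) = 672
ΔZ = 672 − 5671 = -4999; ΔT = -40 − (-1421) = 1381
Score = 3·(-4999) + 5·1381 = -8092

-8092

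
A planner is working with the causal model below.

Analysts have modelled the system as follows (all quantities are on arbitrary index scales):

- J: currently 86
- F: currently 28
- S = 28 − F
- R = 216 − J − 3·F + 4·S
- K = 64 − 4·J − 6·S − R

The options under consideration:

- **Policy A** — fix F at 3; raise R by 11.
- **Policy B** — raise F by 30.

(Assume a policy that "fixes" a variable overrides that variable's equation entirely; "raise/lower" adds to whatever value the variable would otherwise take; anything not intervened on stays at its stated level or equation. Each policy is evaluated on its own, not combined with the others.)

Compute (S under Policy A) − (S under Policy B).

55

Policy A (F := 3, R + 11):
  F = 3
  S = 28 − 3 = 25
Policy B (F + 30):
  F = 28 + 30 = 58
  S = 28 − 58 = -30
S: 25 − (-30) = 55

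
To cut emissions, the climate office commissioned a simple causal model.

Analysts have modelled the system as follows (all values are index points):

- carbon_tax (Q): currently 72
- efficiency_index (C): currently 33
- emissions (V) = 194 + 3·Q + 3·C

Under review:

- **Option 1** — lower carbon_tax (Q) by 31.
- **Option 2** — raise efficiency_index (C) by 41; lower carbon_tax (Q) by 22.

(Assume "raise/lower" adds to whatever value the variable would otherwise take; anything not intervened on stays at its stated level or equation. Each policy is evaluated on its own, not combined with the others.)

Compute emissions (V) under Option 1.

416

Option 1 (Q − 31):
  Q = 72 − 31 = 41
  C = 33
  V = 194 + 3·41 + 3·33 = 416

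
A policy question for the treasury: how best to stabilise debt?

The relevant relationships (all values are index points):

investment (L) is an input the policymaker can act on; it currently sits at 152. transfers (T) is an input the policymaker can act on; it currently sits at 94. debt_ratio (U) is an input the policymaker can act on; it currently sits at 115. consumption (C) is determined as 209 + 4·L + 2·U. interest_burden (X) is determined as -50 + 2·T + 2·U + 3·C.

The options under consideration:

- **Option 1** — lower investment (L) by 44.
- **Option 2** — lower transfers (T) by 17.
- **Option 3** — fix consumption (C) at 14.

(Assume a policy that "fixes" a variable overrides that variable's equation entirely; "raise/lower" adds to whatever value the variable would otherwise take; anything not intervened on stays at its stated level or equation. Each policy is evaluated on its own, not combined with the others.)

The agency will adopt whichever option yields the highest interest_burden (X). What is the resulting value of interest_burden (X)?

3475

Option 1 (L − 44):
  L = 152 − 44 = 108
  T = 94
  U = 115
  C = 209 + 4·108 + 2·115 = 871
  X = -50 + 2·94 + 2·115 + 3·871 = 2981
Option 2 (T − 17):
  L = 152
  T = 94 − 17 = 77
  U = 115
  C = 209 + 4·152 + 2·115 = 1047
  X = -50 + 2·77 + 2·115 + 3·1047 = 3475
Option 3 (C := 14):
  L = 152
  T = 94
  U = 115
  C = 14
  X = -50 + 2·94 + 2·115 + 3·14 = 410
Comparing — Option 1: X=2981, Option 2: X=3475, Option 3: X=410. Highest is 3475 (Option 2).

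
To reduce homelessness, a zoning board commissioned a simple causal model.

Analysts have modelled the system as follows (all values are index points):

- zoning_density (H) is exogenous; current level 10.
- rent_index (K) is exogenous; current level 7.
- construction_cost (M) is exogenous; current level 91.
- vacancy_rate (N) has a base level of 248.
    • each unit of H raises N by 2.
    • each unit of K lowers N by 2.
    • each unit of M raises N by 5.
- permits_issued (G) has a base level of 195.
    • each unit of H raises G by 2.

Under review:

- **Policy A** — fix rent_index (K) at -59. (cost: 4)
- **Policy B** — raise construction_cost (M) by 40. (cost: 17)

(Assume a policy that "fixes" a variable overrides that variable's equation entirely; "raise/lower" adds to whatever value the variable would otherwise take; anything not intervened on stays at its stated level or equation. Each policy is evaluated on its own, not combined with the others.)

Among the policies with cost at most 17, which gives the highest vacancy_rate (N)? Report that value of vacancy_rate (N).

Policy A (K := -59):
  H = 10
  K = -59
  M = 91
  N = 248 + 2·10 − 2·(-59) + 5·91 = 841
Policy B (M + 40):
  H = 10
  K = 7
  M = 91 + 40 = 131
  N = 248 + 2·10 − 2·7 + 5·131 = 909
Comparing — Policy A: N=841, Policy B: N=909. Highest is 909 (Policy B).

909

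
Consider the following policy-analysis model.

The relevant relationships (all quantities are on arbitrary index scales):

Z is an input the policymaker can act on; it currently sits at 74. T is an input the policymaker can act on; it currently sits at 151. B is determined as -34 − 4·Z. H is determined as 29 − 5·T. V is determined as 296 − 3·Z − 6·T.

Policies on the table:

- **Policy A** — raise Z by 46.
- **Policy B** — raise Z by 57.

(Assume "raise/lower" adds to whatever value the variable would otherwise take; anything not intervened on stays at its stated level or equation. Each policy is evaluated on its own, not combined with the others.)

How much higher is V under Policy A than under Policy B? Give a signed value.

33

Policy A (Z + 46):
  Z = 74 + 46 = 120
  T = 151
  V = 296 − 3·120 − 6·151 = -970
Policy B (Z + 57):
  Z = 74 + 57 = 131
  T = 151
  V = 296 − 3·131 − 6·151 = -1003
V: -970 − (-1003) = 33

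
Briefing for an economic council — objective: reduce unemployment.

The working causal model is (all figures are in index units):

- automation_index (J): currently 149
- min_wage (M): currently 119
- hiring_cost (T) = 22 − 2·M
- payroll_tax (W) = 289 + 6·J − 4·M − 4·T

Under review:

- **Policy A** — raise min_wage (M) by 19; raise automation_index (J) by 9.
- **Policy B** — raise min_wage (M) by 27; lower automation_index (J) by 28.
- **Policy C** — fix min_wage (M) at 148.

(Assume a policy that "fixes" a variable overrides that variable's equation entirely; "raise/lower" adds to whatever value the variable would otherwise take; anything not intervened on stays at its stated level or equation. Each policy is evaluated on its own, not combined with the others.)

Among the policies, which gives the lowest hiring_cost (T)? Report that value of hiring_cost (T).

Policy A (M + 19, J + 9):
  M = 119 + 19 = 138
  T = 22 − 2·138 = -254
Policy B (M + 27, J − 28):
  M = 119 + 27 = 146
  T = 22 − 2·146 = -270
Policy C (M := 148):
  M = 148
  T = 22 − 2·148 = -274
Comparing — Policy A: T=-254, Policy B: T=-270, Policy C: T=-274. Lowest is -274 (Policy C).

-274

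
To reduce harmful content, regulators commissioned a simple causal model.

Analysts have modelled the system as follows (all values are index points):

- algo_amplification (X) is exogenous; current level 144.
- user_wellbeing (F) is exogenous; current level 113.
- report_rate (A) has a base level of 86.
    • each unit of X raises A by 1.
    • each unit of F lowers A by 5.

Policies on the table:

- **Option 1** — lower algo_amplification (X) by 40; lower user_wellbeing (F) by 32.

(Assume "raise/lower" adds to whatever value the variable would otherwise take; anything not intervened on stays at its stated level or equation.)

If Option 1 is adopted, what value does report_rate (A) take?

Option 1 (X − 40, F − 32):
  X = 144 − 40 = 104
  F = 113 − 32 = 81
  A = 86 + 104 − 5·81 = -215

-215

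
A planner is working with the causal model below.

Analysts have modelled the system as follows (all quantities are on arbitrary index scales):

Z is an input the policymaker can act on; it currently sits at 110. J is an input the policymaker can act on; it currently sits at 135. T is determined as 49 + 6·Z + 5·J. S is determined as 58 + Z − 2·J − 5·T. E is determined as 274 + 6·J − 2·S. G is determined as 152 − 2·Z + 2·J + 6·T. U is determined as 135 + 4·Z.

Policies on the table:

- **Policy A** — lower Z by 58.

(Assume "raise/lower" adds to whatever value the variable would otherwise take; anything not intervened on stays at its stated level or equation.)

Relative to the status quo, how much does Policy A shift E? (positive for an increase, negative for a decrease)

-3364

Baseline:
  Z = 110
  J = 135
  T = 49 + 6·110 + 5·135 = 1384
  S = 58 + 110 − 2·135 − 5·1384 = -7022
  E = 274 + 6·135 − 2·(-7022) = 15128
Policy A (Z − 58):
  Z = 110 − 58 = 52
  J = 135
  T = 49 + 6·52 + 5·135 = 1036
  S = 58 + 52 − 2·135 − 5·1036 = -5340
  E = 274 + 6·135 − 2·(-5340) = 11764
Change in E: 11764 − 15128 = -3364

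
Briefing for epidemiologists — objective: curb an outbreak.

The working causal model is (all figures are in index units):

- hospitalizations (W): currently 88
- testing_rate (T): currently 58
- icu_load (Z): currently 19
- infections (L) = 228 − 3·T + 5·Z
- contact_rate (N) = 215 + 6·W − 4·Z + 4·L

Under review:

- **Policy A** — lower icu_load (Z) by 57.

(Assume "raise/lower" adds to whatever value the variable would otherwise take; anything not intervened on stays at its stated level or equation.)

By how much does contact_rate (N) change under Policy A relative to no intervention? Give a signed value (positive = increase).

-912

Baseline:
  W = 88
  T = 58
  Z = 19
  L = 228 − 3·58 + 5·19 = 149
  N = 215 + 6·88 − 4·19 + 4·149 = 1263
Policy A (Z − 57):
  W = 88
  T = 58
  Z = 19 − 57 = -38
  L = 228 − 3·58 + 5·(-38) = -136
  N = 215 + 6·88 − 4·(-38) + 4·(-136) = 351
Change in N: 351 − 1263 = -912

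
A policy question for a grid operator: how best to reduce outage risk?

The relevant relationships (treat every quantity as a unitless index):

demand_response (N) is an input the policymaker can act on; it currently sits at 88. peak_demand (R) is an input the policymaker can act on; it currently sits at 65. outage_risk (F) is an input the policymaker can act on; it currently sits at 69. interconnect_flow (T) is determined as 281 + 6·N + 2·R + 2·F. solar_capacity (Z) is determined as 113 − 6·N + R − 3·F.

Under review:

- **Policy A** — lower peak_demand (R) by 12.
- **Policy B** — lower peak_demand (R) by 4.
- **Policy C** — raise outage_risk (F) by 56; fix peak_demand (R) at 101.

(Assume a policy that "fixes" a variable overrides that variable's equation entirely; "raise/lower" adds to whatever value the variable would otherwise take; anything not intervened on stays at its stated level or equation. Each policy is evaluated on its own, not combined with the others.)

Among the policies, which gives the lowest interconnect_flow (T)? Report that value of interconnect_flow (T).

1053

Policy A (R − 12):
  N = 88
  R = 65 − 12 = 53
  F = 69
  T = 281 + 6·88 + 2·53 + 2·69 = 1053
Policy B (R − 4):
  N = 88
  R = 65 − 4 = 61
  F = 69
  T = 281 + 6·88 + 2·61 + 2·69 = 1069
Policy C (F + 56, R := 101):
  N = 88
  R = 101
  F = 69 + 56 = 125
  T = 281 + 6·88 + 2·101 + 2·125 = 1261
Comparing — Policy A: T=1053, Policy B: T=1069, Policy C: T=1261. Lowest is 1053 (Policy A).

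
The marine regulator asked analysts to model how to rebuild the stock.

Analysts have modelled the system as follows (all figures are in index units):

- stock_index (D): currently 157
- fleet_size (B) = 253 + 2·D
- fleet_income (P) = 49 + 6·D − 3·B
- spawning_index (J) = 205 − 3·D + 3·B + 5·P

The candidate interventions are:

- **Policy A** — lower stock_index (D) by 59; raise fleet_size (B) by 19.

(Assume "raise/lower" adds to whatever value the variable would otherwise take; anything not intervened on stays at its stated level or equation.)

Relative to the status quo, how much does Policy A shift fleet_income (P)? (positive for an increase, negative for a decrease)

Baseline:
  D = 157
  B = 253 + 2·157 = 567
  P = 49 + 6·157 − 3·567 = -710
Policy A (D − 59, B + 19):
  D = 157 − 59 = 98
  B = 253 + 2·98 (+19 from intervention) = 468
  P = 49 + 6·98 − 3·468 = -767
Change in P: -767 − (-710) = -57

-57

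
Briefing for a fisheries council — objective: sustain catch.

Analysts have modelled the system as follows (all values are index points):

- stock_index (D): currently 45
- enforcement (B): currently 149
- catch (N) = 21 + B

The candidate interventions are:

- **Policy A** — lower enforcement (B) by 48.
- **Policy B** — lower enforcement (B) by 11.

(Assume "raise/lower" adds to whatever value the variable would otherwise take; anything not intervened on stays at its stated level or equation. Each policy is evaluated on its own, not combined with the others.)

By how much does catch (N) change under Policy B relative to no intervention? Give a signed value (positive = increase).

-11

Baseline:
  B = 149
  N = 21 + 149 = 170
Policy B (B − 11):
  B = 149 − 11 = 138
  N = 21 + 138 = 159
Change in N: 159 − 170 = -11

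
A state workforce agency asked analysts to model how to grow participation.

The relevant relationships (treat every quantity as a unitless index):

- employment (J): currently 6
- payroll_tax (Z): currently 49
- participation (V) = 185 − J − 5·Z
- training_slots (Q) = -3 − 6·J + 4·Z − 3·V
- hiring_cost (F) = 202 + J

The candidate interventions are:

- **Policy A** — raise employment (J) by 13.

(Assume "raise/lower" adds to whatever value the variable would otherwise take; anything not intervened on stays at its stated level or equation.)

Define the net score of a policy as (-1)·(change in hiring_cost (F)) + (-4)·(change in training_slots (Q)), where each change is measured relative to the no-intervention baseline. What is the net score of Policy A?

Baseline:
  J = 6
  Z = 49
  V = 185 − 6 − 5·49 = -66
  Q = -3 − 6·6 + 4·49 − 3·(-66) = 355
  F = 202 + 6 = 208
Policy A (J + 13):
  J = 6 + 13 = 19
  Z = 49
  V = 185 − 19 − 5·49 = -79
  Q = -3 − 6·19 + 4·49 − 3·(-79) = 316
  F = 202 + 19 = 221
ΔF = 221 − 208 = 13; ΔQ = 316 − 355 = -39
Score = (-1)·13 + (-4)·(-39) = 143

143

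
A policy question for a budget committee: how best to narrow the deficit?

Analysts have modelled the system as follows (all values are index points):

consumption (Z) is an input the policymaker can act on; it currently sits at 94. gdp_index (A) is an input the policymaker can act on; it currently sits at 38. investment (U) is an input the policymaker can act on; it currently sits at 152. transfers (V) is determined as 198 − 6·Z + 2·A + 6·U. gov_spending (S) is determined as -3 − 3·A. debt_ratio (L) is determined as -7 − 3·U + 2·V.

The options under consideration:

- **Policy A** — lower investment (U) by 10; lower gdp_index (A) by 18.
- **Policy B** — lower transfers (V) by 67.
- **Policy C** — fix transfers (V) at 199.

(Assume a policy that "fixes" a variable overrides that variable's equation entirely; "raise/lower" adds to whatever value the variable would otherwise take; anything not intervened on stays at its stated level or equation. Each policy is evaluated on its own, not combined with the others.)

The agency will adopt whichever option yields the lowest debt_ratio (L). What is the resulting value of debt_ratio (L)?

-65

Policy A (U − 10, A − 18):
  Z = 94
  A = 38 − 18 = 20
  U = 152 − 10 = 142
  V = 198 − 6·94 + 2·20 + 6·142 = 526
  L = -7 − 3·142 + 2·526 = 619
Policy B (V − 67):
  Z = 94
  A = 38
  U = 152
  V = 198 − 6·94 + 2·38 + 6·152 (−67 from intervention) = 555
  L = -7 − 3·152 + 2·555 = 647
Policy C (V := 199):
  Z = 94
  A = 38
  U = 152
  V = 199
  L = -7 − 3·152 + 2·199 = -65
Comparing — Policy A: L=619, Policy B: L=647, Policy C: L=-65. Lowest is -65 (Policy C).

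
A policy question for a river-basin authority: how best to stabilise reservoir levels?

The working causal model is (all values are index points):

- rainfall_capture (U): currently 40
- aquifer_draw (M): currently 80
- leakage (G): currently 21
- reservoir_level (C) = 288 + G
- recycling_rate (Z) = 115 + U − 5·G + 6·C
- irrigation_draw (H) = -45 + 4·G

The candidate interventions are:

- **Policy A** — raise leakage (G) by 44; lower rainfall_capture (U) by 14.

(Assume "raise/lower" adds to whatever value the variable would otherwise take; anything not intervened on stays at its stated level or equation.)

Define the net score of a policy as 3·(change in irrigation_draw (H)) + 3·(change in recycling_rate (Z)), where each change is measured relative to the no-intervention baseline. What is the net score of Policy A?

618

Baseline:
  U = 40
  G = 21
  C = 288 + 21 = 309
  Z = 115 + 40 − 5·21 + 6·309 = 1904
  H = -45 + 4·21 = 39
Policy A (G + 44, U − 14):
  U = 40 − 14 = 26
  G = 21 + 44 = 65
  C = 288 + 65 = 353
  Z = 115 + 26 − 5·65 + 6·353 = 1934
  H = -45 + 4·65 = 215
ΔH = 215 − 39 = 176; ΔZ = 1934 − 1904 = 30
Score = 3·176 + 3·30 = 618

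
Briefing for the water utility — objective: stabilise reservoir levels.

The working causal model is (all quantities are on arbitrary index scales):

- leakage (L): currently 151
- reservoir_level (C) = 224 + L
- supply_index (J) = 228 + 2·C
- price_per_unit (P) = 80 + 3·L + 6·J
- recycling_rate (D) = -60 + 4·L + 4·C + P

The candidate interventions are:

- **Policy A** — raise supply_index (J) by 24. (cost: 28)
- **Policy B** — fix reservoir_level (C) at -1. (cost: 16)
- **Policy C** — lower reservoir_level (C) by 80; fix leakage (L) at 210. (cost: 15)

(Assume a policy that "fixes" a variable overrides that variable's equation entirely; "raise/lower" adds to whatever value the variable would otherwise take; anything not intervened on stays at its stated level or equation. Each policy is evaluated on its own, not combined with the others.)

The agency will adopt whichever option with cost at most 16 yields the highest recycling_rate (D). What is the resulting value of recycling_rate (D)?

8522

Policy B (C := -1):
  L = 151
  C = -1
  J = 228 + 2·(-1) = 226
  P = 80 + 3·151 + 6·226 = 1889
  D = -60 + 4·151 + 4·(-1) + 1889 = 2429
Policy C (C − 80, L := 210):
  L = 210
  C = 224 + 210 (−80 from intervention) = 354
  J = 228 + 2·354 = 936
  P = 80 + 3·210 + 6·936 = 6326
  D = -60 + 4·210 + 4·354 + 6326 = 8522
Comparing — Policy B: D=2429, Policy C: D=8522. Highest is 8522 (Policy C).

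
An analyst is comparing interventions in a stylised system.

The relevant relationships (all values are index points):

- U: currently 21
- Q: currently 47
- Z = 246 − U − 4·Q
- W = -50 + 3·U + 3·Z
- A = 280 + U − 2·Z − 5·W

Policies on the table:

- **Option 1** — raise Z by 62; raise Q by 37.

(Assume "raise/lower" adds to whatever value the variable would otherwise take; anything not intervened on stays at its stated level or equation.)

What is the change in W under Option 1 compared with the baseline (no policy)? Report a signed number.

-258

Baseline:
  U = 21
  Q = 47
  Z = 246 − 21 − 4·47 = 37
  W = -50 + 3·21 + 3·37 = 124
Option 1 (Z + 62, Q + 37):
  U = 21
  Q = 47 + 37 = 84
  Z = 246 − 21 − 4·84 (+62 from intervention) = -49
  W = -50 + 3·21 + 3·(-49) = -134
Change in W: -134 − 124 = -258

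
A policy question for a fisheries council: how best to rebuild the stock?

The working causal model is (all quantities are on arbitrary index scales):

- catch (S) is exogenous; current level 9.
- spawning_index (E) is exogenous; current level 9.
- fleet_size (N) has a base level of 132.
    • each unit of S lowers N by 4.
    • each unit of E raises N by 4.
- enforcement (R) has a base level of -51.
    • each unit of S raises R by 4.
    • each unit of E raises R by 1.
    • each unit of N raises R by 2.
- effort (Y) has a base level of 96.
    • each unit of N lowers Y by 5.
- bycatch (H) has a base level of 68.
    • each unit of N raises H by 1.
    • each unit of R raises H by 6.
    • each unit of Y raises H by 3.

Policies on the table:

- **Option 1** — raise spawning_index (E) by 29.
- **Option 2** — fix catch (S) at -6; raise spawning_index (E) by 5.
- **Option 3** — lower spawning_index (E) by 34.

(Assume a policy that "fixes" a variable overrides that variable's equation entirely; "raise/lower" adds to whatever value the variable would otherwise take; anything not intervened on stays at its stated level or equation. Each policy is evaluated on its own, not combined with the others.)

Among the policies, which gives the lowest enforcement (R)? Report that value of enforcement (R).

-48

Option 1 (E + 29):
  S = 9
  E = 9 + 29 = 38
  N = 132 − 4·9 + 4·38 = 248
  R = -51 + 4·9 + 38 + 2·248 = 519
Option 2 (S := -6, E + 5):
  S = -6
  E = 9 + 5 = 14
  N = 132 − 4·(-6) + 4·14 = 212
  R = -51 + 4·(-6) + 14 + 2·212 = 363
Option 3 (E − 34):
  S = 9
  E = 9 − 34 = -25
  N = 132 − 4·9 + 4·(-25) = -4
  R = -51 + 4·9 + (-25) + 2·(-4) = -48
Comparing — Option 1: R=519, Option 2: R=363, Option 3: R=-48. Lowest is -48 (Option 3).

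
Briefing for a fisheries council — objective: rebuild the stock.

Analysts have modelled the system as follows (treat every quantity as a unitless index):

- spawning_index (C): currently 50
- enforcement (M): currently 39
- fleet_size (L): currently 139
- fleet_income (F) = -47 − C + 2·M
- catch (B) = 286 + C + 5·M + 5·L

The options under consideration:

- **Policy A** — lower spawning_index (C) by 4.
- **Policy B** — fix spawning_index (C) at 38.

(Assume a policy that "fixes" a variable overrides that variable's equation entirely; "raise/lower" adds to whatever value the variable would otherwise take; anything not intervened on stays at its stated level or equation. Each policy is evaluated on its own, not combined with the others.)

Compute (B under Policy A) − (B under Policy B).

Policy A (C − 4):
  C = 50 − 4 = 46
  M = 39
  L = 139
  B = 286 + 46 + 5·39 + 5·139 = 1222
Policy B (C := 38):
  C = 38
  M = 39
  L = 139
  B = 286 + 38 + 5·39 + 5·139 = 1214
B: 1222 − 1214 = 8

8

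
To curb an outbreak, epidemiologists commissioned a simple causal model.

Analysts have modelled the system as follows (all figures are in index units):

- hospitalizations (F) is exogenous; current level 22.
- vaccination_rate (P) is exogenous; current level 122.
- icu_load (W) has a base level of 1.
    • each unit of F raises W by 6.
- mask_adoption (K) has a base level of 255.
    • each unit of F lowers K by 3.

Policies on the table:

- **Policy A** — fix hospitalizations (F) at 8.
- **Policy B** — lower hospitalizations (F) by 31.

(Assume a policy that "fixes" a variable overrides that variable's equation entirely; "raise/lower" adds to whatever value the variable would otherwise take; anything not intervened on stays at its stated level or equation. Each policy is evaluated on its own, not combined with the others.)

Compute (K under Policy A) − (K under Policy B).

Policy A (F := 8):
  F = 8
  K = 255 − 3·8 = 231
Policy B (F − 31):
  F = 22 − 31 = -9
  K = 255 − 3·(-9) = 282
K: 231 − 282 = -51

-51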